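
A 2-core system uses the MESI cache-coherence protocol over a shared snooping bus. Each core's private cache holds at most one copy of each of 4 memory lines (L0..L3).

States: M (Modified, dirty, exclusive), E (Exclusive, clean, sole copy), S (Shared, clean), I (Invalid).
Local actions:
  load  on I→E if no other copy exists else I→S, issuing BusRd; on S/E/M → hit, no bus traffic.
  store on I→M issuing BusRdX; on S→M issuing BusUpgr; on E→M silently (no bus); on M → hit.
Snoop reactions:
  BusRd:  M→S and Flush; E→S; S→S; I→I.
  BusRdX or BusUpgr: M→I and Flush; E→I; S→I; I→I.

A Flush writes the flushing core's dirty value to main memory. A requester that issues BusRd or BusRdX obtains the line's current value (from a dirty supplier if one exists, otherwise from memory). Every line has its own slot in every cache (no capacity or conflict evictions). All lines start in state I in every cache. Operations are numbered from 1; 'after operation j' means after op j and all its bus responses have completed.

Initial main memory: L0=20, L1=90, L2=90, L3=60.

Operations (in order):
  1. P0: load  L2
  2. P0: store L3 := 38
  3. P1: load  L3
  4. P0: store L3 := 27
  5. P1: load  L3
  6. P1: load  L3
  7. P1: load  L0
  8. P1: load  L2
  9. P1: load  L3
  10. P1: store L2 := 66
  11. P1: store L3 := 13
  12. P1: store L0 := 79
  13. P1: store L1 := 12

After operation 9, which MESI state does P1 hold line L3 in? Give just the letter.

  op1 P0: load  L2 → E/I on L2; bus BusRd; mem=90
  op2 P0: store L3 := 38 → M/I on L3; bus BusRdX; mem=60
  op3 P1: load  L3 → S/S on L3; bus BusRd Flush; mem=38
  op4 P0: store L3 := 27 → M/I on L3; bus BusUpgr; mem=38
  op5 P1: load  L3 → S/S on L3; bus BusRd Flush; mem=27
  op6 P1: load  L3 → S/S on L3; bus (none); mem=27
  op7 P1: load  L0 → I/E on L0; bus BusRd; mem=20
  op8 P1: load  L2 → S/S on L2; bus BusRd; mem=90
  op9 P1: load  L3 → S/S on L3; bus (none); mem=27
  op10 P1: store L2 := 66 → I/M on L2; bus BusUpgr; mem=90
  op11 P1: store L3 := 13 → I/M on L3; bus BusUpgr; mem=27
  op12 P1: store L0 := 79 → I/M on L0; bus (none); mem=20
  op13 P1: store L1 := 12 → I/M on L1; bus BusRdX; mem=90

state = S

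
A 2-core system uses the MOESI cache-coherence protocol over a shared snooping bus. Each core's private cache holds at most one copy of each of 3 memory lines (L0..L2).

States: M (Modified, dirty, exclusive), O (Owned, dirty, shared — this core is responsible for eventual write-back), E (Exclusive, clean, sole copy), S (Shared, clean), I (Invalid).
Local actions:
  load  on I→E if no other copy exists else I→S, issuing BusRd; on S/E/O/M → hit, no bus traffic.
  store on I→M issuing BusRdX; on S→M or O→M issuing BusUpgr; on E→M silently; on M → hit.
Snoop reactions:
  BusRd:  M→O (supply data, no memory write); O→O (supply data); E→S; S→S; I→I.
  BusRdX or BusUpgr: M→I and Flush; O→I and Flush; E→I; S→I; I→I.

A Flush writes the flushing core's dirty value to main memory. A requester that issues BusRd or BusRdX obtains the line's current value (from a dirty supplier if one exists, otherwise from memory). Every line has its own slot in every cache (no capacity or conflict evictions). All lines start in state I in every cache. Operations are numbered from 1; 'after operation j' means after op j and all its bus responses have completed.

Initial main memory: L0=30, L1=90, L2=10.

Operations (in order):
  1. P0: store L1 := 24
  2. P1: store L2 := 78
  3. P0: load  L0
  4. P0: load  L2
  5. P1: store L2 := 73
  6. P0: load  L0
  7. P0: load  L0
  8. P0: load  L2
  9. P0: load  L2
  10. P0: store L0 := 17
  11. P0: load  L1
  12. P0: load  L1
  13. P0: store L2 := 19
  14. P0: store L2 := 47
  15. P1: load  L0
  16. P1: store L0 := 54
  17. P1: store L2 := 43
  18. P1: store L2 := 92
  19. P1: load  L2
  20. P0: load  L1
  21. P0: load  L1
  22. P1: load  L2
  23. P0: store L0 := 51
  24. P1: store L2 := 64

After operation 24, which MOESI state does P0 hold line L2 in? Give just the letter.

state = I

[1] P0: store L1 := 24 | P0:M(24), P1:I | bus: BusRdX
[2] P1: store L2 := 78 | P0:I, P1:M(78) | bus: BusRdX
[3] P0: load  L0 | P0:E(30), P1:I | bus: BusRd
[4] P0: load  L2 | P0:S(78), P1:O(78) | bus: BusRd
[5] P1: store L2 := 73 | P0:I, P1:M(73) | bus: BusUpgr
[6] P0: load  L0 | P0:E(30), P1:I | bus: none
[7] P0: load  L0 | P0:E(30), P1:I | bus: none
[8] P0: load  L2 | P0:S(73), P1:O(73) | bus: BusRd
[9] P0: load  L2 | P0:S(73), P1:O(73) | bus: none
[10] P0: store L0 := 17 | P0:M(17), P1:I | bus: none
[11] P0: load  L1 | P0:M(24), P1:I | bus: none
[12] P0: load  L1 | P0:M(24), P1:I | bus: none
[13] P0: store L2 := 19 | P0:M(19), P1:I | bus: BusUpgr,Flush
[14] P0: store L2 := 47 | P0:M(47), P1:I | bus: none
[15] P1: load  L0 | P0:O(17), P1:S(17) | bus: BusRd
[16] P1: store L0 := 54 | P0:I, P1:M(54) | bus: BusUpgr,Flush
[17] P1: store L2 := 43 | P0:I, P1:M(43) | bus: BusRdX,Flush
[18] P1: store L2 := 92 | P0:I, P1:M(92) | bus: none
[19] P1: load  L2 | P0:I, P1:M(92) | bus: none
[20] P0: load  L1 | P0:M(24), P1:I | bus: none
[21] P0: load  L1 | P0:M(24), P1:I | bus: none
[22] P1: load  L2 | P0:I, P1:M(92) | bus: none
[23] P0: store L0 := 51 | P0:M(51), P1:I | bus: BusRdX,Flush
[24] P1: store L2 := 64 | P0:I, P1:M(64) | bus: none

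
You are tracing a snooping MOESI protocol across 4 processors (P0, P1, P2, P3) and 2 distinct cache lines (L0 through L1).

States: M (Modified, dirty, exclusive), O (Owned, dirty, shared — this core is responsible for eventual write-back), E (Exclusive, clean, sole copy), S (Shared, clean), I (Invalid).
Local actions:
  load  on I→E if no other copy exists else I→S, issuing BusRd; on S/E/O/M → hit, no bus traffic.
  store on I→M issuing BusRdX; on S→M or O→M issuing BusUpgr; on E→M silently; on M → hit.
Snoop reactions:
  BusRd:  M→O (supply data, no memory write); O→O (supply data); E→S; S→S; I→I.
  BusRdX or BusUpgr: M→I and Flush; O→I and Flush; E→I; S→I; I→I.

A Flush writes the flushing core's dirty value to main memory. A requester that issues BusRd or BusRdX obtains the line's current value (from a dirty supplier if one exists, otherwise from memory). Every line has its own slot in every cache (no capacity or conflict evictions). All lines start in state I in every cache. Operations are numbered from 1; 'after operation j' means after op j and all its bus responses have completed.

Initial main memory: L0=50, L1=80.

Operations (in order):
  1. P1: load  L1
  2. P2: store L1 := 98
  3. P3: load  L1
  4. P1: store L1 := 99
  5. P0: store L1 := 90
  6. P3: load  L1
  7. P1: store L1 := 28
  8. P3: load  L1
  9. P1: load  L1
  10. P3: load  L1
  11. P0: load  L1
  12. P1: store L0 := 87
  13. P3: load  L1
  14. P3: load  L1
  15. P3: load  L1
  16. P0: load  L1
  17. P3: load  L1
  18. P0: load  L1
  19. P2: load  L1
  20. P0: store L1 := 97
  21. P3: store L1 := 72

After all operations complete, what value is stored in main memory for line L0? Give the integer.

memory[L0] = 50

  op1 P1: load  L1 → I/E/I/I on L1; bus BusRd; mem=80
  op2 P2: store L1 := 98 → I/I/M/I on L1; bus BusRdX; mem=80
  op3 P3: load  L1 → I/I/O/S on L1; bus BusRd; mem=80
  op4 P1: store L1 := 99 → I/M/I/I on L1; bus BusRdX Flush; mem=98
  op5 P0: store L1 := 90 → M/I/I/I on L1; bus BusRdX Flush; mem=99
  op6 P3: load  L1 → O/I/I/S on L1; bus BusRd; mem=99
  op7 P1: store L1 := 28 → I/M/I/I on L1; bus BusRdX Flush; mem=90
  op8 P3: load  L1 → I/O/I/S on L1; bus BusRd; mem=90
  op9 P1: load  L1 → I/O/I/S on L1; bus (none); mem=90
  op10 P3: load  L1 → I/O/I/S on L1; bus (none); mem=90
  op11 P0: load  L1 → S/O/I/S on L1; bus BusRd; mem=90
  op12 P1: store L0 := 87 → I/M/I/I on L0; bus BusRdX; mem=50
  op13 P3: load  L1 → S/O/I/S on L1; bus (none); mem=90
  op14 P3: load  L1 → S/O/I/S on L1; bus (none); mem=90
  op15 P3: load  L1 → S/O/I/S on L1; bus (none); mem=90
  op16 P0: load  L1 → S/O/I/S on L1; bus (none); mem=90
  op17 P3: load  L1 → S/O/I/S on L1; bus (none); mem=90
  op18 P0: load  L1 → S/O/I/S on L1; bus (none); mem=90
  op19 P2: load  L1 → S/O/S/S on L1; bus BusRd; mem=90
  op20 P0: store L1 := 97 → M/I/I/I on L1; bus BusUpgr Flush; mem=28
  op21 P3: store L1 := 72 → I/I/I/M on L1; bus BusRdX Flush; mem=97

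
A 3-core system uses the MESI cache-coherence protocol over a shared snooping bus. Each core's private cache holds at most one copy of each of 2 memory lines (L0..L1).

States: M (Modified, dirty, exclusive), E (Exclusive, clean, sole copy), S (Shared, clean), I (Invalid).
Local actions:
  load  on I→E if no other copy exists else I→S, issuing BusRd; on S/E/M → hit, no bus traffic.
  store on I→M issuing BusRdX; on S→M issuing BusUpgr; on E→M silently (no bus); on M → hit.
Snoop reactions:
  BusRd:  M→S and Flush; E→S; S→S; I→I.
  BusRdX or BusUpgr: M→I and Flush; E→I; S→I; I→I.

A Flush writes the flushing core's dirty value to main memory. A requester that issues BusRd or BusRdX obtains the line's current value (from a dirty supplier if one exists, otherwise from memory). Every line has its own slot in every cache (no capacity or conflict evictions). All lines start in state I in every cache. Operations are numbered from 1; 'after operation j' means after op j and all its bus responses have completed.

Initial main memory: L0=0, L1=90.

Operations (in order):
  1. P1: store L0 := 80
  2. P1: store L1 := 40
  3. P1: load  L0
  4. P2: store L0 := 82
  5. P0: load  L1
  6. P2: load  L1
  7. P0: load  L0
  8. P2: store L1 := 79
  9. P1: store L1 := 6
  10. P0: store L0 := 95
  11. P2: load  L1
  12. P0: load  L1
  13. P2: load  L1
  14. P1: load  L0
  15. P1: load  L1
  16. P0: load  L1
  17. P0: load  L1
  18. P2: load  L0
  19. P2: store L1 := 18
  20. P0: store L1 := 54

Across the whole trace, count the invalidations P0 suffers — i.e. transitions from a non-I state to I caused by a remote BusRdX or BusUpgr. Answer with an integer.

invalidations = 2

step 1: P1: store L0 := 80  ⟶  IMI  (L0)  txn=BusRdX  M[L0]=0
step 2: P1: store L1 := 40  ⟶  IMI  (L1)  txn=BusRdX  M[L1]=90
step 3: P1: load  L0  ⟶  IMI  (L0)  txn=∅  M[L0]=0
step 4: P2: store L0 := 82  ⟶  IIM  (L0)  txn=BusRdX+Flush  M[L0]=80
step 5: P0: load  L1  ⟶  SSI  (L1)  txn=BusRd+Flush  M[L1]=40
step 6: P2: load  L1  ⟶  SSS  (L1)  txn=BusRd  M[L1]=40
step 7: P0: load  L0  ⟶  SIS  (L0)  txn=BusRd+Flush  M[L0]=82
step 8: P2: store L1 := 79  ⟶  IIM  (L1)  txn=BusUpgr  M[L1]=40
step 9: P1: store L1 := 6  ⟶  IMI  (L1)  txn=BusRdX+Flush  M[L1]=79
step 10: P0: store L0 := 95  ⟶  MII  (L0)  txn=BusUpgr  M[L0]=82
step 11: P2: load  L1  ⟶  ISS  (L1)  txn=BusRd+Flush  M[L1]=6
step 12: P0: load  L1  ⟶  SSS  (L1)  txn=BusRd  M[L1]=6
step 13: P2: load  L1  ⟶  SSS  (L1)  txn=∅  M[L1]=6
step 14: P1: load  L0  ⟶  SSI  (L0)  txn=BusRd+Flush  M[L0]=95
step 15: P1: load  L1  ⟶  SSS  (L1)  txn=∅  M[L1]=6
step 16: P0: load  L1  ⟶  SSS  (L1)  txn=∅  M[L1]=6
step 17: P0: load  L1  ⟶  SSS  (L1)  txn=∅  M[L1]=6
step 18: P2: load  L0  ⟶  SSS  (L0)  txn=BusRd  M[L0]=95
step 19: P2: store L1 := 18  ⟶  IIM  (L1)  txn=BusUpgr  M[L1]=6
step 20: P0: store L1 := 54  ⟶  MII  (L1)  txn=BusRdX+Flush  M[L1]=18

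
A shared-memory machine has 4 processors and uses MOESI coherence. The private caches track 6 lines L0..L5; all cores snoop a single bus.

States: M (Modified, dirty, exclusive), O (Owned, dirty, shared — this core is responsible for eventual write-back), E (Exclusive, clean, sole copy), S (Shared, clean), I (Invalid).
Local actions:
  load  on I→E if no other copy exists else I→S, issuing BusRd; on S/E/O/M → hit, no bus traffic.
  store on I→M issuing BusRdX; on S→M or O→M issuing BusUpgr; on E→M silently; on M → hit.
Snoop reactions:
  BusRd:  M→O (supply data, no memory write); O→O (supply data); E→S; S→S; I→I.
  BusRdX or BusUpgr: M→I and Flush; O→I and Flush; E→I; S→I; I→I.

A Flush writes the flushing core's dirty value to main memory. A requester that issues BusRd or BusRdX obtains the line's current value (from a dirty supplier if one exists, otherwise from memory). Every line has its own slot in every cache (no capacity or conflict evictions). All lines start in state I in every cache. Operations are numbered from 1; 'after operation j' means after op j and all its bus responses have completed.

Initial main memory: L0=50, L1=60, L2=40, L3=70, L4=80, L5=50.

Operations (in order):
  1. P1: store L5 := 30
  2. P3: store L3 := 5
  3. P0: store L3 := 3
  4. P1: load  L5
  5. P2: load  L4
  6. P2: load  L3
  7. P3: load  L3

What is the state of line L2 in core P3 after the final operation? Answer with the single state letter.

state = I

[1] P1: store L5 := 30 | P0:I, P1:M(30), P2:I, P3:I | bus: BusRdX
[2] P3: store L3 := 5 | P0:I, P1:I, P2:I, P3:M(5) | bus: BusRdX
[3] P0: store L3 := 3 | P0:M(3), P1:I, P2:I, P3:I | bus: BusRdX,Flush
[4] P1: load  L5 | P0:I, P1:M(30), P2:I, P3:I | bus: none
[5] P2: load  L4 | P0:I, P1:I, P2:E(80), P3:I | bus: BusRd
[6] P2: load  L3 | P0:O(3), P1:I, P2:S(3), P3:I | bus: BusRd
[7] P3: load  L3 | P0:O(3), P1:I, P2:S(3), P3:S(3) | bus: BusRd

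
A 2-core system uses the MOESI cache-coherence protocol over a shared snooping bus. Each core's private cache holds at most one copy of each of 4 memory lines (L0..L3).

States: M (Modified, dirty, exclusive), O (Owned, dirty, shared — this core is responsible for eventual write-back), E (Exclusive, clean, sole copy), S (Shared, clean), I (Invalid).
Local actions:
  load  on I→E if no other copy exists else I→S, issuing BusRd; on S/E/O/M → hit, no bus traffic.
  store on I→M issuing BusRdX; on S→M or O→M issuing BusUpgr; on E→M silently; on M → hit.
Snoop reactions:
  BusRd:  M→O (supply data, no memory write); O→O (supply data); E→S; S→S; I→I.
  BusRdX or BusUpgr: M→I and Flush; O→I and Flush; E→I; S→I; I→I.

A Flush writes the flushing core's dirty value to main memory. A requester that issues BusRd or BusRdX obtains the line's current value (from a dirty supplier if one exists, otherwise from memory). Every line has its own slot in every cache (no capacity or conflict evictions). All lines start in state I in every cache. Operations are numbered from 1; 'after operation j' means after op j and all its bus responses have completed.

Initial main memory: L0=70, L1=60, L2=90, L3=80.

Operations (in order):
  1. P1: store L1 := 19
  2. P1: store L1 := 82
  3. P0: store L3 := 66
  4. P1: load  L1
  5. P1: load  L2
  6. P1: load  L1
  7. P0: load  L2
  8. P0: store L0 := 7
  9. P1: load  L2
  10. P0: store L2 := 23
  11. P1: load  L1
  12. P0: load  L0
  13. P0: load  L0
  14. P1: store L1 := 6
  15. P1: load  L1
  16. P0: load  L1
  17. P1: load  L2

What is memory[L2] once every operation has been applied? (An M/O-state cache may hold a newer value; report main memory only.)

[1] P1: store L1 := 19 | P0:I, P1:M(19) | bus: BusRdX
[2] P1: store L1 := 82 | P0:I, P1:M(82) | bus: none
[3] P0: store L3 := 66 | P0:M(66), P1:I | bus: BusRdX
[4] P1: load  L1 | P0:I, P1:M(82) | bus: none
[5] P1: load  L2 | P0:I, P1:E(90) | bus: BusRd
[6] P1: load  L1 | P0:I, P1:M(82) | bus: none
[7] P0: load  L2 | P0:S(90), P1:S(90) | bus: BusRd
[8] P0: store L0 := 7 | P0:M(7), P1:I | bus: BusRdX
[9] P1: load  L2 | P0:S(90), P1:S(90) | bus: none
[10] P0: store L2 := 23 | P0:M(23), P1:I | bus: BusUpgr
[11] P1: load  L1 | P0:I, P1:M(82) | bus: none
[12] P0: load  L0 | P0:M(7), P1:I | bus: none
[13] P0: load  L0 | P0:M(7), P1:I | bus: none
[14] P1: store L1 := 6 | P0:I, P1:M(6) | bus: none
[15] P1: load  L1 | P0:I, P1:M(6) | bus: none
[16] P0: load  L1 | P0:S(6), P1:O(6) | bus: BusRd
[17] P1: load  L2 | P0:O(23), P1:S(23) | bus: BusRd

memory[L2] = 90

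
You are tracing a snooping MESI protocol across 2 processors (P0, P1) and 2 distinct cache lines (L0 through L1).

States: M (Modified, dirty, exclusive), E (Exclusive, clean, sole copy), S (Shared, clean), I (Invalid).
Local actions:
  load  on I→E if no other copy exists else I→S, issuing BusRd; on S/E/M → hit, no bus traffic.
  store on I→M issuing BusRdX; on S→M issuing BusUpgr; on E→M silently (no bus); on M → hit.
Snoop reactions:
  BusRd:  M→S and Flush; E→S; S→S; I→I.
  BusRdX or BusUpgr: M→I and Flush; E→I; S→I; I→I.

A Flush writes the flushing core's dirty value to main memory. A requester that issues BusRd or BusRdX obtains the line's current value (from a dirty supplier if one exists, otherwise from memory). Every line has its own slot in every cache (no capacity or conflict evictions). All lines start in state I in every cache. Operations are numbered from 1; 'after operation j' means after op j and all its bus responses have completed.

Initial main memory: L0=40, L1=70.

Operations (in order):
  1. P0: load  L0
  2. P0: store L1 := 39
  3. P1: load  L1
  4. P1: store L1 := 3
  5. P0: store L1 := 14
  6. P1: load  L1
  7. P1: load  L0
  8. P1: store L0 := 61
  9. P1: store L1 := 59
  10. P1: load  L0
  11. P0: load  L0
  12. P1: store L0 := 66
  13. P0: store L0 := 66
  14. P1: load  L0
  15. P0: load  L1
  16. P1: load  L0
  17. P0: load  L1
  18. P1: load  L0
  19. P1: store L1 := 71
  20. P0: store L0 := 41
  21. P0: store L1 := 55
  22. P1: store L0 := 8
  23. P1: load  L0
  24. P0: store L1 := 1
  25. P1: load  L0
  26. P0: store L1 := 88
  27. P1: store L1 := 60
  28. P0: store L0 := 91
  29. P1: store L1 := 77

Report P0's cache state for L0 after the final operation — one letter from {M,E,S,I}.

state = M

1. P0: load  L0  bus=[BusRd]  L0: P0=E P1=I  mem[L0]=40
2. P0: store L1 := 39  bus=[BusRdX]  L1: P0=M P1=I  mem[L1]=70
3. P1: load  L1  bus=[BusRd,Flush]  L1: P0=S P1=S  mem[L1]=39
4. P1: store L1 := 3  bus=[BusUpgr]  L1: P0=I P1=M  mem[L1]=39
5. P0: store L1 := 14  bus=[BusRdX,Flush]  L1: P0=M P1=I  mem[L1]=3
6. P1: load  L1  bus=[BusRd,Flush]  L1: P0=S P1=S  mem[L1]=14
7. P1: load  L0  bus=[BusRd]  L0: P0=S P1=S  mem[L0]=40
8. P1: store L0 := 61  bus=[BusUpgr]  L0: P0=I P1=M  mem[L0]=40
9. P1: store L1 := 59  bus=[BusUpgr]  L1: P0=I P1=M  mem[L1]=14
10. P1: load  L0  bus=[-]  L0: P0=I P1=M  mem[L0]=40
11. P0: load  L0  bus=[BusRd,Flush]  L0: P0=S P1=S  mem[L0]=61
12. P1: store L0 := 66  bus=[BusUpgr]  L0: P0=I P1=M  mem[L0]=61
13. P0: store L0 := 66  bus=[BusRdX,Flush]  L0: P0=M P1=I  mem[L0]=66
14. P1: load  L0  bus=[BusRd,Flush]  L0: P0=S P1=S  mem[L0]=66
15. P0: load  L1  bus=[BusRd,Flush]  L1: P0=S P1=S  mem[L1]=59
16. P1: load  L0  bus=[-]  L0: P0=S P1=S  mem[L0]=66
17. P0: load  L1  bus=[-]  L1: P0=S P1=S  mem[L1]=59
18. P1: load  L0  bus=[-]  L0: P0=S P1=S  mem[L0]=66
19. P1: store L1 := 71  bus=[BusUpgr]  L1: P0=I P1=M  mem[L1]=59
20. P0: store L0 := 41  bus=[BusUpgr]  L0: P0=M P1=I  mem[L0]=66
21. P0: store L1 := 55  bus=[BusRdX,Flush]  L1: P0=M P1=I  mem[L1]=71
22. P1: store L0 := 8  bus=[BusRdX,Flush]  L0: P0=I P1=M  mem[L0]=41
23. P1: load  L0  bus=[-]  L0: P0=I P1=M  mem[L0]=41
24. P0: store L1 := 1  bus=[-]  L1: P0=M P1=I  mem[L1]=71
25. P1: load  L0  bus=[-]  L0: P0=I P1=M  mem[L0]=41
26. P0: store L1 := 88  bus=[-]  L1: P0=M P1=I  mem[L1]=71
27. P1: store L1 := 60  bus=[BusRdX,Flush]  L1: P0=I P1=M  mem[L1]=88
28. P0: store L0 := 91  bus=[BusRdX,Flush]  L0: P0=M P1=I  mem[L0]=8
29. P1: store L1 := 77  bus=[-]  L1: P0=I P1=M  mem[L1]=88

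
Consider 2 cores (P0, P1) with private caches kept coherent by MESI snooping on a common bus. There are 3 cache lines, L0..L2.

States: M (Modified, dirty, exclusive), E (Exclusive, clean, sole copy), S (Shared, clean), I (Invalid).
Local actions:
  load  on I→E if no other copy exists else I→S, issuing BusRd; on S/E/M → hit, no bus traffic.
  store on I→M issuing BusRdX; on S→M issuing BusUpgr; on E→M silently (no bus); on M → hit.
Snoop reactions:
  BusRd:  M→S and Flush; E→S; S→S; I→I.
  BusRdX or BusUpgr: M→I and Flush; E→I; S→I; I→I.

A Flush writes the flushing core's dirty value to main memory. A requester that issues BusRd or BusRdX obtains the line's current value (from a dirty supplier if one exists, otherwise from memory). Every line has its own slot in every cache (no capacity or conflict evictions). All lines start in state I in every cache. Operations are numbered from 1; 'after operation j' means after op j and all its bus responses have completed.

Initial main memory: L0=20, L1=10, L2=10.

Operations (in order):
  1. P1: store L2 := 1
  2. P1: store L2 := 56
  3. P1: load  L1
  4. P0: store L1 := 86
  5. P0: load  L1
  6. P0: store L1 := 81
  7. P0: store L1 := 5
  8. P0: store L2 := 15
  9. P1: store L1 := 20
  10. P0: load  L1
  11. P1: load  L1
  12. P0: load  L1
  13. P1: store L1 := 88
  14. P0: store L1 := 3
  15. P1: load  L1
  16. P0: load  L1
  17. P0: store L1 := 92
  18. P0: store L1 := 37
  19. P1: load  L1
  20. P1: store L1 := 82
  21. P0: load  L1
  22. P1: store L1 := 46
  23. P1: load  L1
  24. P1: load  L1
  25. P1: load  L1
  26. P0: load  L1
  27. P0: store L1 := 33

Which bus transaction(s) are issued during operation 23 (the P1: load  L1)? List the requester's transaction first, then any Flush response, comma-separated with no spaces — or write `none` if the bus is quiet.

bus = none

[1] P1: store L2 := 1 | P0:I, P1:M(1) | bus: BusRdX
[2] P1: store L2 := 56 | P0:I, P1:M(56) | bus: none
[3] P1: load  L1 | P0:I, P1:E(10) | bus: BusRd
[4] P0: store L1 := 86 | P0:M(86), P1:I | bus: BusRdX
[5] P0: load  L1 | P0:M(86), P1:I | bus: none
[6] P0: store L1 := 81 | P0:M(81), P1:I | bus: none
[7] P0: store L1 := 5 | P0:M(5), P1:I | bus: none
[8] P0: store L2 := 15 | P0:M(15), P1:I | bus: BusRdX,Flush
[9] P1: store L1 := 20 | P0:I, P1:M(20) | bus: BusRdX,Flush
[10] P0: load  L1 | P0:S(20), P1:S(20) | bus: BusRd,Flush
[11] P1: load  L1 | P0:S(20), P1:S(20) | bus: none
[12] P0: load  L1 | P0:S(20), P1:S(20) | bus: none
[13] P1: store L1 := 88 | P0:I, P1:M(88) | bus: BusUpgr
[14] P0: store L1 := 3 | P0:M(3), P1:I | bus: BusRdX,Flush
[15] P1: load  L1 | P0:S(3), P1:S(3) | bus: BusRd,Flush
[16] P0: load  L1 | P0:S(3), P1:S(3) | bus: none
[17] P0: store L1 := 92 | P0:M(92), P1:I | bus: BusUpgr
[18] P0: store L1 := 37 | P0:M(37), P1:I | bus: none
[19] P1: load  L1 | P0:S(37), P1:S(37) | bus: BusRd,Flush
[20] P1: store L1 := 82 | P0:I, P1:M(82) | bus: BusUpgr
[21] P0: load  L1 | P0:S(82), P1:S(82) | bus: BusRd,Flush
[22] P1: store L1 := 46 | P0:I, P1:M(46) | bus: BusUpgr
[23] P1: load  L1 | P0:I, P1:M(46) | bus: none
[24] P1: load  L1 | P0:I, P1:M(46) | bus: none
[25] P1: load  L1 | P0:I, P1:M(46) | bus: none
[26] P0: load  L1 | P0:S(46), P1:S(46) | bus: BusRd,Flush
[27] P0: store L1 := 33 | P0:M(33), P1:I | bus: BusUpgr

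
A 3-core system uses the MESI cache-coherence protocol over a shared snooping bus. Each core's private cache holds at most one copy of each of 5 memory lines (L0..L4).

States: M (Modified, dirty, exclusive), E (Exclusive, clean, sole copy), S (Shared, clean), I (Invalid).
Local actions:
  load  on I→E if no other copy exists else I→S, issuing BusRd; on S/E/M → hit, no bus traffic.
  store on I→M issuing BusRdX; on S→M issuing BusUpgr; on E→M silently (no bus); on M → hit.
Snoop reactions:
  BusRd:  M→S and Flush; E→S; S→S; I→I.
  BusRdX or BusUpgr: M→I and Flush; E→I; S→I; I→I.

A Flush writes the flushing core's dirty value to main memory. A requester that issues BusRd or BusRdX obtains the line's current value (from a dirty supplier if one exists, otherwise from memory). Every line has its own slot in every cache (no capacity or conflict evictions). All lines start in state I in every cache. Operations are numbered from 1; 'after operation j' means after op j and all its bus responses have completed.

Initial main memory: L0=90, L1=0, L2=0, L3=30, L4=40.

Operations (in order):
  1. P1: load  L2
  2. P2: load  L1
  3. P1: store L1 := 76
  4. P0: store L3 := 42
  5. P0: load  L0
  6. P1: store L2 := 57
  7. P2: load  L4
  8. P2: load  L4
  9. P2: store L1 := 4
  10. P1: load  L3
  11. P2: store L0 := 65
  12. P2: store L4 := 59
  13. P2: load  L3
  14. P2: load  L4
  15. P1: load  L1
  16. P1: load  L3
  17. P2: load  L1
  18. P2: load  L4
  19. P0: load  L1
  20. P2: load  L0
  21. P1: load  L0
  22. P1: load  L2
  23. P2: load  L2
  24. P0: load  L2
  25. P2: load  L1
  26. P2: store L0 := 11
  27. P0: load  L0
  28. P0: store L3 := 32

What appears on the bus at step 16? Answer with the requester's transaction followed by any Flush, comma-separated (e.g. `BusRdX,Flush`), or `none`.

  op1 P1: load  L2 → I/E/I on L2; bus BusRd; mem=0
  op2 P2: load  L1 → I/I/E on L1; bus BusRd; mem=0
  op3 P1: store L1 := 76 → I/M/I on L1; bus BusRdX; mem=0
  op4 P0: store L3 := 42 → M/I/I on L3; bus BusRdX; mem=30
  op5 P0: load  L0 → E/I/I on L0; bus BusRd; mem=90
  op6 P1: store L2 := 57 → I/M/I on L2; bus (none); mem=0
  op7 P2: load  L4 → I/I/E on L4; bus BusRd; mem=40
  op8 P2: load  L4 → I/I/E on L4; bus (none); mem=40
  op9 P2: store L1 := 4 → I/I/M on L1; bus BusRdX Flush; mem=76
  op10 P1: load  L3 → S/S/I on L3; bus BusRd Flush; mem=42
  op11 P2: store L0 := 65 → I/I/M on L0; bus BusRdX; mem=90
  op12 P2: store L4 := 59 → I/I/M on L4; bus (none); mem=40
  op13 P2: load  L3 → S/S/S on L3; bus BusRd; mem=42
  op14 P2: load  L4 → I/I/M on L4; bus (none); mem=40
  op15 P1: load  L1 → I/S/S on L1; bus BusRd Flush; mem=4
  op16 P1: load  L3 → S/S/S on L3; bus (none); mem=42
  op17 P2: load  L1 → I/S/S on L1; bus (none); mem=4
  op18 P2: load  L4 → I/I/M on L4; bus (none); mem=40
  op19 P0: load  L1 → S/S/S on L1; bus BusRd; mem=4
  op20 P2: load  L0 → I/I/M on L0; bus (none); mem=90
  op21 P1: load  L0 → I/S/S on L0; bus BusRd Flush; mem=65
  op22 P1: load  L2 → I/M/I on L2; bus (none); mem=0
  op23 P2: load  L2 → I/S/S on L2; bus BusRd Flush; mem=57
  op24 P0: load  L2 → S/S/S on L2; bus BusRd; mem=57
  op25 P2: load  L1 → S/S/S on L1; bus (none); mem=4
  op26 P2: store L0 := 11 → I/I/M on L0; bus BusUpgr; mem=65
  op27 P0: load  L0 → S/I/S on L0; bus BusRd Flush; mem=11
  op28 P0: store L3 := 32 → M/I/I on L3; bus BusUpgr; mem=42

bus = none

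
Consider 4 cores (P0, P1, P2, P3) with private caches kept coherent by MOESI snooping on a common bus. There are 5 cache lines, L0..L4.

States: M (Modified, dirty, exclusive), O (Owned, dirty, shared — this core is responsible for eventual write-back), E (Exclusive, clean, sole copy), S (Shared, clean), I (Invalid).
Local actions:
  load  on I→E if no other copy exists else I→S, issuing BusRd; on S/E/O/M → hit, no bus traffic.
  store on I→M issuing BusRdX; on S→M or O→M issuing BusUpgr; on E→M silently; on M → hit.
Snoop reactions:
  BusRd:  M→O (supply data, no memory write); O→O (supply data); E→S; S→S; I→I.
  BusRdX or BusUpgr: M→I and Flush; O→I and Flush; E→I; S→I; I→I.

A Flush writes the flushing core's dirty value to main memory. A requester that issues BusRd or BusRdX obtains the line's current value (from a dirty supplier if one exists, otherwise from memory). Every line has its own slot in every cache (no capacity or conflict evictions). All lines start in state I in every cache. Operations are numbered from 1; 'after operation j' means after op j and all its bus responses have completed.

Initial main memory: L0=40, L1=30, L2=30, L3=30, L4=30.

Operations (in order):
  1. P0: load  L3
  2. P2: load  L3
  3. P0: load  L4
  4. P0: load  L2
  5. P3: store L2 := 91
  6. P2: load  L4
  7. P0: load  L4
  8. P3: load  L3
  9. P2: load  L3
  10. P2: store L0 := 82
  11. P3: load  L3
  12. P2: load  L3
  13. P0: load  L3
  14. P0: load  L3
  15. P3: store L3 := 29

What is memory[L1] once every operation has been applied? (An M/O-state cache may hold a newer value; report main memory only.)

memory[L1] = 30

step 1: P0: load  L3  ⟶  EIII  (L3)  txn=BusRd  M[L3]=30
step 2: P2: load  L3  ⟶  SISI  (L3)  txn=BusRd  M[L3]=30
step 3: P0: load  L4  ⟶  EIII  (L4)  txn=BusRd  M[L4]=30
step 4: P0: load  L2  ⟶  EIII  (L2)  txn=BusRd  M[L2]=30
step 5: P3: store L2 := 91  ⟶  IIIM  (L2)  txn=BusRdX  M[L2]=30
step 6: P2: load  L4  ⟶  SISI  (L4)  txn=BusRd  M[L4]=30
step 7: P0: load  L4  ⟶  SISI  (L4)  txn=∅  M[L4]=30
step 8: P3: load  L3  ⟶  SISS  (L3)  txn=BusRd  M[L3]=30
step 9: P2: load  L3  ⟶  SISS  (L3)  txn=∅  M[L3]=30
step 10: P2: store L0 := 82  ⟶  IIMI  (L0)  txn=BusRdX  M[L0]=40
step 11: P3: load  L3  ⟶  SISS  (L3)  txn=∅  M[L3]=30
step 12: P2: load  L3  ⟶  SISS  (L3)  txn=∅  M[L3]=30
step 13: P0: load  L3  ⟶  SISS  (L3)  txn=∅  M[L3]=30
step 14: P0: load  L3  ⟶  SISS  (L3)  txn=∅  M[L3]=30
step 15: P3: store L3 := 29  ⟶  IIIM  (L3)  txn=BusUpgr  M[L3]=30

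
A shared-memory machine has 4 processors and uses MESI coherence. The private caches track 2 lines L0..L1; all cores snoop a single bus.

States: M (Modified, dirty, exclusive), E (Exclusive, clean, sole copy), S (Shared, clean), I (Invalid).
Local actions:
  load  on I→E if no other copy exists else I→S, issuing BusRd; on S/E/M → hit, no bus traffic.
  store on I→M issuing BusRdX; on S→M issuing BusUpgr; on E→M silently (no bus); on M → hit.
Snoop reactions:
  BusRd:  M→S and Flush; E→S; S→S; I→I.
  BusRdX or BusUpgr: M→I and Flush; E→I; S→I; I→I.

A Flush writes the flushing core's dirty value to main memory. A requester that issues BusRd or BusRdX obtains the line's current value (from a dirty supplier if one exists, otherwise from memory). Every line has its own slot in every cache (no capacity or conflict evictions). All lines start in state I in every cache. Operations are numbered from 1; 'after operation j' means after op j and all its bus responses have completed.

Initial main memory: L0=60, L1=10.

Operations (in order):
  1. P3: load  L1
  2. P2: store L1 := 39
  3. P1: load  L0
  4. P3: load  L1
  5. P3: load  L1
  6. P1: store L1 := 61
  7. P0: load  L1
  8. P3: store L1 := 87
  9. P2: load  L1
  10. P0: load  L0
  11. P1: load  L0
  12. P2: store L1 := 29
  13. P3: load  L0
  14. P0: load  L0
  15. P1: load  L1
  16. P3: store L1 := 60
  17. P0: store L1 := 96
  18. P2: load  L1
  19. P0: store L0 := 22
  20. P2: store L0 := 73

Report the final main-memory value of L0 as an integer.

memory[L0] = 22

[1] P3: load  L1 | P0:I, P1:I, P2:I, P3:E(10) | bus: BusRd
[2] P2: store L1 := 39 | P0:I, P1:I, P2:M(39), P3:I | bus: BusRdX
[3] P1: load  L0 | P0:I, P1:E(60), P2:I, P3:I | bus: BusRd
[4] P3: load  L1 | P0:I, P1:I, P2:S(39), P3:S(39) | bus: BusRd,Flush
[5] P3: load  L1 | P0:I, P1:I, P2:S(39), P3:S(39) | bus: none
[6] P1: store L1 := 61 | P0:I, P1:M(61), P2:I, P3:I | bus: BusRdX
[7] P0: load  L1 | P0:S(61), P1:S(61), P2:I, P3:I | bus: BusRd,Flush
[8] P3: store L1 := 87 | P0:I, P1:I, P2:I, P3:M(87) | bus: BusRdX
[9] P2: load  L1 | P0:I, P1:I, P2:S(87), P3:S(87) | bus: BusRd,Flush
[10] P0: load  L0 | P0:S(60), P1:S(60), P2:I, P3:I | bus: BusRd
[11] P1: load  L0 | P0:S(60), P1:S(60), P2:I, P3:I | bus: none
[12] P2: store L1 := 29 | P0:I, P1:I, P2:M(29), P3:I | bus: BusUpgr
[13] P3: load  L0 | P0:S(60), P1:S(60), P2:I, P3:S(60) | bus: BusRd
[14] P0: load  L0 | P0:S(60), P1:S(60), P2:I, P3:S(60) | bus: none
[15] P1: load  L1 | P0:I, P1:S(29), P2:S(29), P3:I | bus: BusRd,Flush
[16] P3: store L1 := 60 | P0:I, P1:I, P2:I, P3:M(60) | bus: BusRdX
[17] P0: store L1 := 96 | P0:M(96), P1:I, P2:I, P3:I | bus: BusRdX,Flush
[18] P2: load  L1 | P0:S(96), P1:I, P2:S(96), P3:I | bus: BusRd,Flush
[19] P0: store L0 := 22 | P0:M(22), P1:I, P2:I, P3:I | bus: BusUpgr
[20] P2: store L0 := 73 | P0:I, P1:I, P2:M(73), P3:I | bus: BusRdX,Flush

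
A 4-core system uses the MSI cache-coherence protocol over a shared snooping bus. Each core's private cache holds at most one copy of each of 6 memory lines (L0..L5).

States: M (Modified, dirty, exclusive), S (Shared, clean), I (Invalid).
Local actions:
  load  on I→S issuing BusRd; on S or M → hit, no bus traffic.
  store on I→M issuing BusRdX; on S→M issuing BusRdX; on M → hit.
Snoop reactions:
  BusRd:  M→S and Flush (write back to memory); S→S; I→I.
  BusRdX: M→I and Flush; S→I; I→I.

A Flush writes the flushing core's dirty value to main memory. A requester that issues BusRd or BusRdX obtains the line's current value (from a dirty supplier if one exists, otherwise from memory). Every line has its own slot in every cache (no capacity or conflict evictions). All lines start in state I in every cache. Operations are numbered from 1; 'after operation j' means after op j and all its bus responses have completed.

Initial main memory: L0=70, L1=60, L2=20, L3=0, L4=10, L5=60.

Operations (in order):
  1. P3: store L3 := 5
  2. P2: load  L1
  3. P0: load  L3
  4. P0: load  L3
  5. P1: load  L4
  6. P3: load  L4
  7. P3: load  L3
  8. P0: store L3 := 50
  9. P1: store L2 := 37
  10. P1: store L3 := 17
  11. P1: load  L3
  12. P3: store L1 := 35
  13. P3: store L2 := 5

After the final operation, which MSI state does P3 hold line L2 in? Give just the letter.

state = M

  op1 P3: store L3 := 5 → I/I/I/M on L3; bus BusRdX; mem=0
  op2 P2: load  L1 → I/I/S/I on L1; bus BusRd; mem=60
  op3 P0: load  L3 → S/I/I/S on L3; bus BusRd Flush; mem=5
  op4 P0: load  L3 → S/I/I/S on L3; bus (none); mem=5
  op5 P1: load  L4 → I/S/I/I on L4; bus BusRd; mem=10
  op6 P3: load  L4 → I/S/I/S on L4; bus BusRd; mem=10
  op7 P3: load  L3 → S/I/I/S on L3; bus (none); mem=5
  op8 P0: store L3 := 50 → M/I/I/I on L3; bus BusRdX; mem=5
  op9 P1: store L2 := 37 → I/M/I/I on L2; bus BusRdX; mem=20
  op10 P1: store L3 := 17 → I/M/I/I on L3; bus BusRdX Flush; mem=50
  op11 P1: load  L3 → I/M/I/I on L3; bus (none); mem=50
  op12 P3: store L1 := 35 → I/I/I/M on L1; bus BusRdX; mem=60
  op13 P3: store L2 := 5 → I/I/I/M on L2; bus BusRdX Flush; mem=37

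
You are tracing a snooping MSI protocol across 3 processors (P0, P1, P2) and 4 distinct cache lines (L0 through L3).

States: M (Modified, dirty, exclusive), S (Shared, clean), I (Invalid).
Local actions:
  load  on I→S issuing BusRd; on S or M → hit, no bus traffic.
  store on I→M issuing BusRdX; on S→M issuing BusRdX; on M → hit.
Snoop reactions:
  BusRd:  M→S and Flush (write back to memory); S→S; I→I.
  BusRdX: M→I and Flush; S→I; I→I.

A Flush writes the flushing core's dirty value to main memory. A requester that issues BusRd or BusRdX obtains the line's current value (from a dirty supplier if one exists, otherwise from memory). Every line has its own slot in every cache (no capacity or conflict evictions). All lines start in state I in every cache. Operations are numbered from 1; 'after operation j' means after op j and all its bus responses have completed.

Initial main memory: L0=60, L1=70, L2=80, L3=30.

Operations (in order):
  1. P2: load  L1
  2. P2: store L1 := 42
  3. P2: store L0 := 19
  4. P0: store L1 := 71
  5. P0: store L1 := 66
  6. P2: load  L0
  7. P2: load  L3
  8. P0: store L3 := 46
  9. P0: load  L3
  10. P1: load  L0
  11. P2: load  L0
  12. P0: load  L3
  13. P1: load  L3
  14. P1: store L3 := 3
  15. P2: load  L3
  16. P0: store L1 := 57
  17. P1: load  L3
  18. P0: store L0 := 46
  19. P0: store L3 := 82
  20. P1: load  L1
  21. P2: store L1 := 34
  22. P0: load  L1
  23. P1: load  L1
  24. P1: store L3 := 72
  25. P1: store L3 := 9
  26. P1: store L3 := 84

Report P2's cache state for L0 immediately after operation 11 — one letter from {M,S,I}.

state = S

[1] P2: load  L1 | P0:I, P1:I, P2:S(70) | bus: BusRd
[2] P2: store L1 := 42 | P0:I, P1:I, P2:M(42) | bus: BusRdX
[3] P2: store L0 := 19 | P0:I, P1:I, P2:M(19) | bus: BusRdX
[4] P0: store L1 := 71 | P0:M(71), P1:I, P2:I | bus: BusRdX,Flush
[5] P0: store L1 := 66 | P0:M(66), P1:I, P2:I | bus: none
[6] P2: load  L0 | P0:I, P1:I, P2:M(19) | bus: none
[7] P2: load  L3 | P0:I, P1:I, P2:S(30) | bus: BusRd
[8] P0: store L3 := 46 | P0:M(46), P1:I, P2:I | bus: BusRdX
[9] P0: load  L3 | P0:M(46), P1:I, P2:I | bus: none
[10] P1: load  L0 | P0:I, P1:S(19), P2:S(19) | bus: BusRd,Flush
[11] P2: load  L0 | P0:I, P1:S(19), P2:S(19) | bus: none
[12] P0: load  L3 | P0:M(46), P1:I, P2:I | bus: none
[13] P1: load  L3 | P0:S(46), P1:S(46), P2:I | bus: BusRd,Flush
[14] P1: store L3 := 3 | P0:I, P1:M(3), P2:I | bus: BusRdX
[15] P2: load  L3 | P0:I, P1:S(3), P2:S(3) | bus: BusRd,Flush
[16] P0: store L1 := 57 | P0:M(57), P1:I, P2:I | bus: none
[17] P1: load  L3 | P0:I, P1:S(3), P2:S(3) | bus: none
[18] P0: store L0 := 46 | P0:M(46), P1:I, P2:I | bus: BusRdX
[19] P0: store L3 := 82 | P0:M(82), P1:I, P2:I | bus: BusRdX
[20] P1: load  L1 | P0:S(57), P1:S(57), P2:I | bus: BusRd,Flush
[21] P2: store L1 := 34 | P0:I, P1:I, P2:M(34) | bus: BusRdX
[22] P0: load  L1 | P0:S(34), P1:I, P2:S(34) | bus: BusRd,Flush
[23] P1: load  L1 | P0:S(34), P1:S(34), P2:S(34) | bus: BusRd
[24] P1: store L3 := 72 | P0:I, P1:M(72), P2:I | bus: BusRdX,Flush
[25] P1: store L3 := 9 | P0:I, P1:M(9), P2:I | bus: none
[26] P1: store L3 := 84 | P0:I, P1:M(84), P2:I | bus: none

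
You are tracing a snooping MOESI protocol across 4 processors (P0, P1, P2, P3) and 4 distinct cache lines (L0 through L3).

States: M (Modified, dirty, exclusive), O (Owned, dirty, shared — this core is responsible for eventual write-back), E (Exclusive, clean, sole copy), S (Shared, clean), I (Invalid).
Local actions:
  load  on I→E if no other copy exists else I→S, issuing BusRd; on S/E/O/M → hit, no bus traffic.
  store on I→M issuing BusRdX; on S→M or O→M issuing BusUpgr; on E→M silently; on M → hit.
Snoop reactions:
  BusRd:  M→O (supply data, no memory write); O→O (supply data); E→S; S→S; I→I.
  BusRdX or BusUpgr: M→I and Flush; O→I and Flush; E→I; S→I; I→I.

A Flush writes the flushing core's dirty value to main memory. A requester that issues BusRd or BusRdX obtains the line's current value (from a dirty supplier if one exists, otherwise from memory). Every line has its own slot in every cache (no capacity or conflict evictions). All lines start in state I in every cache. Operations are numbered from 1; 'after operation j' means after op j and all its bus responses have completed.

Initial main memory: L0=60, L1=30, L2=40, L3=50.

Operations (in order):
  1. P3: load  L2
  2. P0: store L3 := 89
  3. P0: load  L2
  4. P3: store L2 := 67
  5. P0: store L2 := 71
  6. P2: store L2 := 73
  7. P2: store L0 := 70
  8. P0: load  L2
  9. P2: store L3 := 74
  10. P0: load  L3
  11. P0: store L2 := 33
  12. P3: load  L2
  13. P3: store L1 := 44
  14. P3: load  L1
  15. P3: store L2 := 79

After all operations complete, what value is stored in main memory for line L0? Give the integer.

memory[L0] = 60

[1] P3: load  L2 | P0:I, P1:I, P2:I, P3:E(40) | bus: BusRd
[2] P0: store L3 := 89 | P0:M(89), P1:I, P2:I, P3:I | bus: BusRdX
[3] P0: load  L2 | P0:S(40), P1:I, P2:I, P3:S(40) | bus: BusRd
[4] P3: store L2 := 67 | P0:I, P1:I, P2:I, P3:M(67) | bus: BusUpgr
[5] P0: store L2 := 71 | P0:M(71), P1:I, P2:I, P3:I | bus: BusRdX,Flush
[6] P2: store L2 := 73 | P0:I, P1:I, P2:M(73), P3:I | bus: BusRdX,Flush
[7] P2: store L0 := 70 | P0:I, P1:I, P2:M(70), P3:I | bus: BusRdX
[8] P0: load  L2 | P0:S(73), P1:I, P2:O(73), P3:I | bus: BusRd
[9] P2: store L3 := 74 | P0:I, P1:I, P2:M(74), P3:I | bus: BusRdX,Flush
[10] P0: load  L3 | P0:S(74), P1:I, P2:O(74), P3:I | bus: BusRd
[11] P0: store L2 := 33 | P0:M(33), P1:I, P2:I, P3:I | bus: BusUpgr,Flush
[12] P3: load  L2 | P0:O(33), P1:I, P2:I, P3:S(33) | bus: BusRd
[13] P3: store L1 := 44 | P0:I, P1:I, P2:I, P3:M(44) | bus: BusRdX
[14] P3: load  L1 | P0:I, P1:I, P2:I, P3:M(44) | bus: none
[15] P3: store L2 := 79 | P0:I, P1:I, P2:I, P3:M(79) | bus: BusUpgr,Flush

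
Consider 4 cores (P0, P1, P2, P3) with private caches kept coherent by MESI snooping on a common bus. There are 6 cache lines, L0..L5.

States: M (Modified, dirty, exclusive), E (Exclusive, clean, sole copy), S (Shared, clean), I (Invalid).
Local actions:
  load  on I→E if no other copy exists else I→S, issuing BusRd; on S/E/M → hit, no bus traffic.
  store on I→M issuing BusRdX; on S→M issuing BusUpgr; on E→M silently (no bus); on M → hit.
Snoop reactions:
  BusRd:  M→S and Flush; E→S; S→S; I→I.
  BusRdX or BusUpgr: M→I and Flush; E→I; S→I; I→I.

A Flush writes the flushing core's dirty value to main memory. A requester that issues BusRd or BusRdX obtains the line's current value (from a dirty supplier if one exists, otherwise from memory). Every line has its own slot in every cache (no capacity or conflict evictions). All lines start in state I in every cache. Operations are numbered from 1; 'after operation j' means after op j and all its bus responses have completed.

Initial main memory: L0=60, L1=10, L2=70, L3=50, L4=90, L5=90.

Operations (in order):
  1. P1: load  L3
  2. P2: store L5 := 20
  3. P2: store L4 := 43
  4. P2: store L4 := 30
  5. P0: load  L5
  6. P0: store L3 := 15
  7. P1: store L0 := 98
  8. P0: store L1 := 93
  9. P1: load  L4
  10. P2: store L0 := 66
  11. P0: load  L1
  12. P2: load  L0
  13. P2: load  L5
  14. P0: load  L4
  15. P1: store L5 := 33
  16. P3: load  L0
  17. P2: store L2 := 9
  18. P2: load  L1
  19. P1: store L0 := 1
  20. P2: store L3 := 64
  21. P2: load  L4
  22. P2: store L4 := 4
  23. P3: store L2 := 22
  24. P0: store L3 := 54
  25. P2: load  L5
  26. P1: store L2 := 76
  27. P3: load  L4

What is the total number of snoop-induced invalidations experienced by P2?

1. P1: load  L3  bus=[BusRd]  L3: P0=I P1=E P2=I P3=I  mem[L3]=50
2. P2: store L5 := 20  bus=[BusRdX]  L5: P0=I P1=I P2=M P3=I  mem[L5]=90
3. P2: store L4 := 43  bus=[BusRdX]  L4: P0=I P1=I P2=M P3=I  mem[L4]=90
4. P2: store L4 := 30  bus=[-]  L4: P0=I P1=I P2=M P3=I  mem[L4]=90
5. P0: load  L5  bus=[BusRd,Flush]  L5: P0=S P1=I P2=S P3=I  mem[L5]=20
6. P0: store L3 := 15  bus=[BusRdX]  L3: P0=M P1=I P2=I P3=I  mem[L3]=50
7. P1: store L0 := 98  bus=[BusRdX]  L0: P0=I P1=M P2=I P3=I  mem[L0]=60
8. P0: store L1 := 93  bus=[BusRdX]  L1: P0=M P1=I P2=I P3=I  mem[L1]=10
9. P1: load  L4  bus=[BusRd,Flush]  L4: P0=I P1=S P2=S P3=I  mem[L4]=30
10. P2: store L0 := 66  bus=[BusRdX,Flush]  L0: P0=I P1=I P2=M P3=I  mem[L0]=98
11. P0: load  L1  bus=[-]  L1: P0=M P1=I P2=I P3=I  mem[L1]=10
12. P2: load  L0  bus=[-]  L0: P0=I P1=I P2=M P3=I  mem[L0]=98
13. P2: load  L5  bus=[-]  L5: P0=S P1=I P2=S P3=I  mem[L5]=20
14. P0: load  L4  bus=[BusRd]  L4: P0=S P1=S P2=S P3=I  mem[L4]=30
15. P1: store L5 := 33  bus=[BusRdX]  L5: P0=I P1=M P2=I P3=I  mem[L5]=20
16. P3: load  L0  bus=[BusRd,Flush]  L0: P0=I P1=I P2=S P3=S  mem[L0]=66
17. P2: store L2 := 9  bus=[BusRdX]  L2: P0=I P1=I P2=M P3=I  mem[L2]=70
18. P2: load  L1  bus=[BusRd,Flush]  L1: P0=S P1=I P2=S P3=I  mem[L1]=93
19. P1: store L0 := 1  bus=[BusRdX]  L0: P0=I P1=M P2=I P3=I  mem[L0]=66
20. P2: store L3 := 64  bus=[BusRdX,Flush]  L3: P0=I P1=I P2=M P3=I  mem[L3]=15
21. P2: load  L4  bus=[-]  L4: P0=S P1=S P2=S P3=I  mem[L4]=30
22. P2: store L4 := 4  bus=[BusUpgr]  L4: P0=I P1=I P2=M P3=I  mem[L4]=30
23. P3: store L2 := 22  bus=[BusRdX,Flush]  L2: P0=I P1=I P2=I P3=M  mem[L2]=9
24. P0: store L3 := 54  bus=[BusRdX,Flush]  L3: P0=M P1=I P2=I P3=I  mem[L3]=64
25. P2: load  L5  bus=[BusRd,Flush]  L5: P0=I P1=S P2=S P3=I  mem[L5]=33
26. P1: store L2 := 76  bus=[BusRdX,Flush]  L2: P0=I P1=M P2=I P3=I  mem[L2]=22
27. P3: load  L4  bus=[BusRd,Flush]  L4: P0=I P1=I P2=S P3=S  mem[L4]=4

invalidations = 4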